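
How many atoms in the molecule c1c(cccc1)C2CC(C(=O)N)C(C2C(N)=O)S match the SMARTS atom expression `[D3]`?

7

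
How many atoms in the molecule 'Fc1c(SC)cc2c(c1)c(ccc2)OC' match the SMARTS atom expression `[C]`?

2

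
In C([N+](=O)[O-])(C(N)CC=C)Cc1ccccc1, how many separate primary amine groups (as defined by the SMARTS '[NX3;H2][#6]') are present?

[NX3;H2][#6] is the SMARTS for a primary amine: a trivalent nitrogen with two H attached to carbon.
Exactly one fragment in the molecule meets all constraints, giving 1 match.

1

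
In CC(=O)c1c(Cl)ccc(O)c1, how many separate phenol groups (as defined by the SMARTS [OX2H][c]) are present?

1

[OX2H][c] is the SMARTS for a phenol: a hydroxyl oxygen attached to an aromatic carbon.
Exactly one fragment in the molecule meets all constraints, giving 1 match.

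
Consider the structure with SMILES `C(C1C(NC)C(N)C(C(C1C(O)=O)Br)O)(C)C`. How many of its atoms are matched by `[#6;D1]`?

3

The query [#6;D1] means: carbon bonded to exactly one heavy atom.
Check the 17 heavy atoms by environment: 8× C (D3) → no; 1× N (D2) → no; 3× C (D1) → match; 1× Br (D1) → no; 1× N (D1) → no; 3× O (D1) → no.
That gives 3 matching atoms.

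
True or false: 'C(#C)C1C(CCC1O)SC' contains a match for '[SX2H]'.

False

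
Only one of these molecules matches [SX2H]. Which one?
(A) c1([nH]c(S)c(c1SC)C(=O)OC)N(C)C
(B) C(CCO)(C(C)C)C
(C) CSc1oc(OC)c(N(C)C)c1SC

[SX2H] describes an aliphatic sulfur with two connections, one being H (a thiol).
(A) contains a thiol (-SH), which satisfies every atom and bond constraint.
(B) has a hydroxyl group (-OH) but it is an -OH, not an -SH.
(C) has a methylthio ether (-SCH3) but the sulfur has H0 (bonded to two carbons), not H1.
So the answer is (A).

A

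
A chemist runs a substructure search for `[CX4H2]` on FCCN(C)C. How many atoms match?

The query [CX4H2] means: sp3 carbon (X4) with exactly two hydrogens.
Check the 6 heavy atoms by environment: 2× C (H2, X4) → match; 1× F (H0, X1) → no; 1× N (H0, X3) → no; 2× C (H3, X4) → no.
That gives 2 matching atoms.

2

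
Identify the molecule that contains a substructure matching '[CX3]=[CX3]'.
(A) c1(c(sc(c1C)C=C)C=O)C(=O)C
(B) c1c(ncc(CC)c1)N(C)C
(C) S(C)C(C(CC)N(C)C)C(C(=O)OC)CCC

[CX3]=[CX3] describes a non-aromatic C=C double bond between two sp2 carbons (an alkene).
(A) contains a vinyl group (-CH=CH2), which satisfies every atom and bond constraint.
(B) has an ethyl group (-CH2CH3) but its C-C bond is a single bond between CX4 carbons, not CX3=CX3.
(C) has an ethyl group (-CH2CH3) but its C-C bond is a single bond between CX4 carbons, not CX3=CX3.
So the answer is (A).

A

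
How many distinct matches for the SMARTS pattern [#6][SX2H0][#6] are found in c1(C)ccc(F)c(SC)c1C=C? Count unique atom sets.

1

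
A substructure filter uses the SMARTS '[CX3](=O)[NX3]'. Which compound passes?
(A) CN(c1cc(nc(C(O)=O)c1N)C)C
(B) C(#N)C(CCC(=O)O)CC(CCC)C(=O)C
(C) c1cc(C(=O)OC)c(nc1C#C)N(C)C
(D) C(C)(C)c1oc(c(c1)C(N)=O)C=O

[CX3](=O)[NX3] describes a carbonyl carbon bonded to a trivalent nitrogen (an amide).
(A) has a primary amino group (-NH2) but the -NH2 is not attached to a carbonyl carbon.
(B) has a carboxylic acid group (-C(=O)OH) but the carbonyl is bonded to O, not to an NX3 nitrogen.
(C) has a methyl-ester group (-C(=O)OCH3) but the carbonyl is bonded to O, not to an NX3 nitrogen.
(D) contains a primary amide (-C(=O)NH2), which satisfies every atom and bond constraint.
So the answer is (D).

D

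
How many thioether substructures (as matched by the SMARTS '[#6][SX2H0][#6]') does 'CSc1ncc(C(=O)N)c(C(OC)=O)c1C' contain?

[#6][SX2H0][#6] is the SMARTS for a thioether: an aliphatic sulfur bridging two carbons with no H on the sulfur.
Exactly one fragment in the molecule meets all constraints, giving 1 match.

1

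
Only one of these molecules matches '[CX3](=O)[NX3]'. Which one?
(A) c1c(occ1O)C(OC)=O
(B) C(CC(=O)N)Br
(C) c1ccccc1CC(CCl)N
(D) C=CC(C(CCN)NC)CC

[CX3](=O)[NX3] describes a carbonyl carbon bonded to a trivalent nitrogen (an amide).
(A) has a methyl-ester group (-C(=O)OCH3) but the carbonyl is bonded to O, not to an NX3 nitrogen.
(B) contains a primary amide (-C(=O)NH2), which satisfies every atom and bond constraint.
(C) has a primary amino group (-NH2) but the -NH2 is not attached to a carbonyl carbon.
(D) has a primary amino group (-NH2) but the -NH2 is not attached to a carbonyl carbon.
So the answer is (B).

B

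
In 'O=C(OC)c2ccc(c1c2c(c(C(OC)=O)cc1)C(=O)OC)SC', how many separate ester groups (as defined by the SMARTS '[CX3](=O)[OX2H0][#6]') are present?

[CX3](=O)[OX2H0][#6] is the SMARTS for an ester: a carbonyl carbon bonded to an oxygen that is itself bonded to carbon (no H on that O).
The molecule carries 3 separate instances of a methyl-ester group (-C(=O)OCH3) meeting every constraint; each maps to a distinct set of atoms, giving 3 matches.

3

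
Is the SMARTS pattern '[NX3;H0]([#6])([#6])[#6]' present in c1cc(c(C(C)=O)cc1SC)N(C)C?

Yes

The pattern [NX3;H0]([#6])([#6])[#6] describes a trivalent nitrogen with no H, bonded to three carbons — a tertiary amine.
The molecule carries a dimethylamino group (-N(CH3)2), whose atoms satisfy every constraint of the query, so the pattern matches.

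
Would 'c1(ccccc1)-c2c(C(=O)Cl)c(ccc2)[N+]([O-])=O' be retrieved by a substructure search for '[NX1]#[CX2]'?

The pattern [NX1]#[CX2] describes a nitrogen triple-bonded to a two-connected carbon — a nitrile.
The closest candidate here is a nitro group (-[N+](=O)[O-]), but there is no C#N triple bond. No other fragment satisfies the full query, so there is no match.

No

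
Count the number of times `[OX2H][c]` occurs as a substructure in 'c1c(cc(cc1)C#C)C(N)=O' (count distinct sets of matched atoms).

0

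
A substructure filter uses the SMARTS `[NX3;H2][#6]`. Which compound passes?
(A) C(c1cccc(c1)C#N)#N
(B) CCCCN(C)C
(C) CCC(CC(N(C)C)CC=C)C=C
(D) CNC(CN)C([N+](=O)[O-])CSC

[NX3;H2][#6] describes a trivalent nitrogen with two H attached to carbon (a primary amine).
(A) has a nitrile (-C#N) but the nitrogen is NX1 (triple-bonded), not NX3 with two H.
(B) has a dimethylamino group (-N(CH3)2) but the nitrogen has H0, not H2.
(C) has a dimethylamino group (-N(CH3)2) but the nitrogen has H0, not H2.
(D) contains a primary amino group (-NH2), which satisfies every atom and bond constraint.
So the answer is (D).

D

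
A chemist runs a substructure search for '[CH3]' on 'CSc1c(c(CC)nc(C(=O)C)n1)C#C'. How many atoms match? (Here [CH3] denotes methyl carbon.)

3

The query [CH3] means: aliphatic carbon with exactly three hydrogens.
Check the 15 heavy atoms by environment: 2× n (aromatic, H0) → no; 4× c (aromatic, H0) → no; 2× C (H0) → no; 1× C (H1) → no; 1× C (H2) → no; 3× C (H3) → match; 1× O (H0) → no; 1× S (H0) → no.
That gives 3 matching atoms.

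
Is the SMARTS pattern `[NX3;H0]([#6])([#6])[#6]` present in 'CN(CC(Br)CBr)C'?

The pattern [NX3;H0]([#6])([#6])[#6] describes a trivalent nitrogen with no H, bonded to three carbons — a tertiary amine.
The molecule carries a dimethylamino group (-N(CH3)2), whose atoms satisfy every constraint of the query, so the pattern matches.

Yes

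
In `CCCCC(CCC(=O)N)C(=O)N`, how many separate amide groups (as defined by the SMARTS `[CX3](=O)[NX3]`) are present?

[CX3](=O)[NX3] is the SMARTS for an amide: a carbonyl carbon bonded to a trivalent nitrogen.
The molecule carries 2 separate instances of a primary amide (-C(=O)NH2) meeting every constraint; each maps to a distinct set of atoms, giving 2 matches.

2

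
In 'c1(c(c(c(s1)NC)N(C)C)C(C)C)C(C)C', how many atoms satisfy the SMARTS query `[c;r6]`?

0

The query [c;r6] means: aromatic carbon that belongs to a six-membered ring.
Check the 16 heavy atoms by environment: 1× s (aromatic, in 5-ring) → no; 4× c (aromatic, in 5-ring) → no; 2× N (acyclic) → no; 9× C (acyclic) → no.
No environment satisfies the query, so 0 matching atoms.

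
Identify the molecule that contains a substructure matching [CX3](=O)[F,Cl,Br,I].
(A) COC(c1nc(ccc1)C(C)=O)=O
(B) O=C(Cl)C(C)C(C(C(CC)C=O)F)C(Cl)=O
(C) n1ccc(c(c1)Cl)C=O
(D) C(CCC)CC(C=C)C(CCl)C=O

B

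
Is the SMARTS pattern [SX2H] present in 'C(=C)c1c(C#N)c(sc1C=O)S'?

Yes

The pattern [SX2H] describes an aliphatic sulfur with two connections, one being H — a thiol.
The molecule carries a thiol (-SH), whose atoms satisfy every constraint of the query, so the pattern matches.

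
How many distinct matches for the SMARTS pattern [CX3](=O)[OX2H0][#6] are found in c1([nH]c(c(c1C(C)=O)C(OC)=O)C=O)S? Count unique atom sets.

1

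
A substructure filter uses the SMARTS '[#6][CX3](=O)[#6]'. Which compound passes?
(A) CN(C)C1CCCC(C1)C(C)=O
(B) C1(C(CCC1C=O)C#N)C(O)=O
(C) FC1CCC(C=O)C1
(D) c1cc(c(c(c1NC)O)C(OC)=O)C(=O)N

A

[#6][CX3](=O)[#6] describes a carbonyl carbon (no H) flanked by two carbons (a ketone).
(A) contains an acetyl/ketone group (-C(=O)CH3), which satisfies every atom and bond constraint.
(B) has an aldehyde (-CHO) but the carbonyl carbon has H1, so it is not flanked by two carbons.
(C) has an aldehyde (-CHO) but the carbonyl carbon has H1, so it is not flanked by two carbons.
(D) has a methyl-ester group (-C(=O)OCH3) but one neighbour of the carbonyl carbon is O, not C.
So the answer is (A).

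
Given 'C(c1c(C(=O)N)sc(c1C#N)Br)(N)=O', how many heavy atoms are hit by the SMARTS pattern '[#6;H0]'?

The query [#6;H0] means: any carbon with no attached hydrogen.
Check the 14 heavy atoms by environment: 1× s (aromatic, H0) → no; 4× c (aromatic, H0) → match; 1× Br (H0) → no; 3× C (H0) → match; 1× N (H0) → no; 2× O (H0) → no; 2× N (H2) → no.
Summing the matching environments: 4 + 3 = 7 matching atoms.

7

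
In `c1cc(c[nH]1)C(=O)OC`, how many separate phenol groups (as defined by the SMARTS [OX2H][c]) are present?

0

[OX2H][c] is the SMARTS for a phenol: a hydroxyl oxygen attached to an aromatic carbon.
No fragment in the molecule satisfies every constraint, giving 0 matches.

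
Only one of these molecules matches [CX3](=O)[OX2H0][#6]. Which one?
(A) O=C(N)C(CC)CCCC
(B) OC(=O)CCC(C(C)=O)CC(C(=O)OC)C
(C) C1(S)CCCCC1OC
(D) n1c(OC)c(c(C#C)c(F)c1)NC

B

[CX3](=O)[OX2H0][#6] describes a carbonyl carbon bonded to an oxygen that is itself bonded to carbon (no H on that O) (an ester).
(A) has a primary amide (-C(=O)NH2) but the carbonyl is bonded to N, not to an O-C linkage.
(B) contains a methyl-ester group (-C(=O)OCH3), which satisfies every atom and bond constraint.
(C) has a methoxy ether (-OCH3) but the ether oxygen is not adjacent to a C=O carbon.
(D) has a methoxy ether (-OCH3) but the ether oxygen is not adjacent to a C=O carbon.
So the answer is (B).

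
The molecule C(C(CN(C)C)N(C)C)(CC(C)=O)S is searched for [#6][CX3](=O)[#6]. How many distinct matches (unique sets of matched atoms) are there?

[#6][CX3](=O)[#6] is the SMARTS for a ketone: a carbonyl carbon (no H) flanked by two carbons.
Exactly one fragment in the molecule meets all constraints, giving 1 match.

1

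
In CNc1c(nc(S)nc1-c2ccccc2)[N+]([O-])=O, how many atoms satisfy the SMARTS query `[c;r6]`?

10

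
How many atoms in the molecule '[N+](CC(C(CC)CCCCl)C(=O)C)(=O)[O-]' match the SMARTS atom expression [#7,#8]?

4

The query [#7,#8] means: nitrogen or oxygen (comma = OR).
Check the 15 heavy atoms by environment: 10× C → no; 1× N (charge +1) → match; 1× O (charge -1) → match; 2× O → match; 1× Cl → no.
Summing the matching environments: 1 + 1 + 2 = 4 matching atoms.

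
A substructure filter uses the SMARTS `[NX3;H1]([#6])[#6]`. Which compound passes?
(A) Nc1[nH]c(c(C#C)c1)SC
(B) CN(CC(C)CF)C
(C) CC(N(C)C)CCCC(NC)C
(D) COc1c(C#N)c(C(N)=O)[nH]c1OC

[NX3;H1]([#6])[#6] describes a trivalent nitrogen with one H, bonded to two carbons (a secondary amine).
(A) has a primary amino group (-NH2) but the nitrogen has H2 and only one carbon neighbour.
(B) has a dimethylamino group (-N(CH3)2) but the nitrogen has H0, not H1.
(C) contains an N-methylamino group (-NHCH3), which satisfies every atom and bond constraint.
(D) has a primary amide (-C(=O)NH2) but the -C(=O)NH2 nitrogen has H2, not H1.
So the answer is (C).

C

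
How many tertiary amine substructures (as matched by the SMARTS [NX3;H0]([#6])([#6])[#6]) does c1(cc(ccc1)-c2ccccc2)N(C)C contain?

[NX3;H0]([#6])([#6])[#6] is the SMARTS for a tertiary amine: a trivalent nitrogen with no H, bonded to three carbons.
Exactly one fragment in the molecule meets all constraints, giving 1 match.

1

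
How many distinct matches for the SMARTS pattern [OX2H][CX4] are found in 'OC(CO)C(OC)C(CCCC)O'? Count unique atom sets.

3

[OX2H][CX4] is the SMARTS for an aliphatic alcohol: a hydroxyl oxygen bound to an sp3 (X4) carbon.
The molecule carries 3 separate instances of a hydroxyl group (-OH) meeting every constraint; each maps to a distinct set of atoms, giving 3 matches.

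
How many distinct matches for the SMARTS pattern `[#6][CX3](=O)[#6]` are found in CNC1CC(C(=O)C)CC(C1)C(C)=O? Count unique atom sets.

2

[#6][CX3](=O)[#6] is the SMARTS for a ketone: a carbonyl carbon (no H) flanked by two carbons.
The molecule carries 2 separate instances of an acetyl/ketone group (-C(=O)CH3) meeting every constraint; each maps to a distinct set of atoms, giving 2 matches.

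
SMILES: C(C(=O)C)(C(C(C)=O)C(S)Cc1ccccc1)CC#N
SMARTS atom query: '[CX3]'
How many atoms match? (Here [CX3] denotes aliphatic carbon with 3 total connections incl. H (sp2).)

2

The query [CX3] means: C with X3: aliphatic carbon with exactly 3 total connections.
Check the 20 heavy atoms by environment: 7× C (X4) → no; 6× c (aromatic, X3) → no; 1× S (X2) → no; 1× C (X2) → no; 1× N (X1) → no; 2× C (X3) → match; 2× O (X1) → no.
That gives 2 matching atoms.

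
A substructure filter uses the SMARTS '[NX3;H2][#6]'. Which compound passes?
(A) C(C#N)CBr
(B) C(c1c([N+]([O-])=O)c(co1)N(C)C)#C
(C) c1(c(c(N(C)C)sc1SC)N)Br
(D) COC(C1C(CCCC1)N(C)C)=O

C

[NX3;H2][#6] describes a trivalent nitrogen with two H attached to carbon (a primary amine).
(A) has a nitrile (-C#N) but the nitrogen is NX1 (triple-bonded), not NX3 with two H.
(B) has a nitro group (-[N+](=O)[O-]) but the nitrogen is [N+] with no H, not NX3H2.
(C) contains a primary amino group (-NH2), which satisfies every atom and bond constraint.
(D) has a dimethylamino group (-N(CH3)2) but the nitrogen has H0, not H2.
So the answer is (C).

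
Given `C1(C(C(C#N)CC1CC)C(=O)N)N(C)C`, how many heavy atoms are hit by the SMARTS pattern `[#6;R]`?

5

The query [#6;R] means: carbon that is part of a ring.
Check the 15 heavy atoms by environment: 5× C (in 5-ring) → match; 3× N (acyclic) → no; 6× C (acyclic) → no; 1× O (acyclic) → no.
That gives 5 matching atoms.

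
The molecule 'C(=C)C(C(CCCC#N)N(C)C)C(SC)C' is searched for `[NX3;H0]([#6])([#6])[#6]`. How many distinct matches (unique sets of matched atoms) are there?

1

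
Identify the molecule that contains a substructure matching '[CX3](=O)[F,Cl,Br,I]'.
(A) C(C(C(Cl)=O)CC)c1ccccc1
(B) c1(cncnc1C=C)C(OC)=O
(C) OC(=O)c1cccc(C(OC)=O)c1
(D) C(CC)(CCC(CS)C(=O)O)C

A

[CX3](=O)[F,Cl,Br,I] describes a carbonyl carbon bonded to a halogen (an acyl halide).
(A) contains an acyl chloride (-C(=O)Cl), which satisfies every atom and bond constraint.
(B) has a methyl-ester group (-C(=O)OCH3) but the carbonyl is bonded to -O-C, not to a halogen.
(C) has a carboxylic acid group (-C(=O)OH) but the carbonyl is bonded to -OH, not to a halogen.
(D) has a carboxylic acid group (-C(=O)OH) but the carbonyl is bonded to -OH, not to a halogen.
So the answer is (A).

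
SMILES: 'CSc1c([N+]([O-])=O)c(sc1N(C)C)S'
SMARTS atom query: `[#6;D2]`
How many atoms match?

The query [#6;D2] means: any carbon bonded to exactly two heavy atoms.
Check the 14 heavy atoms by environment: 1× s (aromatic, D2) → no; 4× c (aromatic, D3) → no; 1× N (charge +1, D3) → no; 1× O (charge -1, D1) → no; 1× O (D1) → no; 1× S (D1) → no; 1× S (D2) → no; 3× C (D1) → no; 1× N (D3) → no.
No environment satisfies the query, so 0 matching atoms.

0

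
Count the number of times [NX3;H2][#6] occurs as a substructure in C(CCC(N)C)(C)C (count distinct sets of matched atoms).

1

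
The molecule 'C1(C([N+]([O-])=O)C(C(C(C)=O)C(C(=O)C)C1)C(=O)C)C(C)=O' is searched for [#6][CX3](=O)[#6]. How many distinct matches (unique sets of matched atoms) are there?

4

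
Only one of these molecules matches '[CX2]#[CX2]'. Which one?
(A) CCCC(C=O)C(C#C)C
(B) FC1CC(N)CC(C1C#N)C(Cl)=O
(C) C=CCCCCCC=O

[CX2]#[CX2] describes a carbon-carbon triple bond (an alkyne).
(A) contains an ethynyl group (-C#CH), which satisfies every atom and bond constraint.
(B) has a nitrile (-C#N) but the triple bond is C#N, not C#C.
(C) has a vinyl group (-CH=CH2) but the C=C is a double bond; both carbons are CX3, not CX2.
So the answer is (A).

A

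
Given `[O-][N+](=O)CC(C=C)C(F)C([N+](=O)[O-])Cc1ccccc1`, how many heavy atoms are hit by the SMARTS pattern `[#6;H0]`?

1

The query [#6;H0] means: any carbon with no attached hydrogen.
Check the 20 heavy atoms by environment: 3× C (H2) → no; 4× C (H1) → no; 1× c (aromatic, H0) → match; 5× c (aromatic, H1) → no; 1× F (H0) → no; 2× N (charge +1, H0) → no; 2× O (charge -1, H0) → no; 2× O (H0) → no.
That gives 1 matching atom.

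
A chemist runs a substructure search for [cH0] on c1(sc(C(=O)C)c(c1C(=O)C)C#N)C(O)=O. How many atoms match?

The query [cH0] means: aromatic carbon with no attached hydrogen (substituted or ring-fusion).
Check the 16 heavy atoms by environment: 1× s (aromatic, H0) → no; 4× c (aromatic, H0) → match; 4× C (H0) → no; 3× O (H0) → no; 2× C (H3) → no; 1× O (H1) → no; 1× N (H0) → no.
That gives 4 matching atoms.

4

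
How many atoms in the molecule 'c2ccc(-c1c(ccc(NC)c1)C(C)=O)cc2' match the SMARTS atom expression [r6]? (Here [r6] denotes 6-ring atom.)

The query [r6] means: r6 matches atoms in a six-membered ring.
Check the 17 heavy atoms by environment: 12× c (aromatic, in 6-ring) → match; 3× C (acyclic) → no; 1× O (acyclic) → no; 1× N (acyclic) → no.
That gives 12 matching atoms.

12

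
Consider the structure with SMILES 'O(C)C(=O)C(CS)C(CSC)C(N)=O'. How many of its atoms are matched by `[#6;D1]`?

The query [#6;D1] means: carbon bonded to exactly one heavy atom.
Check the 14 heavy atoms by environment: 2× C (D2) → no; 4× C (D3) → no; 1× S (D1) → no; 1× S (D2) → no; 2× C (D1) → match; 2× O (D1) → no; 1× O (D2) → no; 1× N (D1) → no.
That gives 2 matching atoms.

2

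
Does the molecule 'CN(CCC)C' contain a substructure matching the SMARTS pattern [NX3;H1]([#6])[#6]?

The pattern [NX3;H1]([#6])[#6] describes a trivalent nitrogen with one H, bonded to two carbons — a secondary amine.
The closest candidate here is a dimethylamino group (-N(CH3)2), but the nitrogen has H0, not H1. No other fragment satisfies the full query, so there is no match.

No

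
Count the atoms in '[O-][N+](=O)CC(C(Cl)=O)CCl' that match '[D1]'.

The query [D1] means: atom with exactly one heavy-atom neighbour (degree 1).
Check the 10 heavy atoms by environment: 2× C (D2) → no; 2× C (D3) → no; 2× O (D1) → match; 2× Cl (D1) → match; 1× N (charge +1, D3) → no; 1× O (charge -1, D1) → match.
Summing the matching environments: 2 + 2 + 1 = 5 matching atoms.

5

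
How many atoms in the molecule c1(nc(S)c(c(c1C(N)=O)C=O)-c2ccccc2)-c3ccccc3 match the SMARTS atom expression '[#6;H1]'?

11

The query [#6;H1] means: any carbon bearing exactly one hydrogen.
Check the 24 heavy atoms by environment: 1× n (aromatic, H0) → no; 7× c (aromatic, H0) → no; 1× C (H0) → no; 2× O (H0) → no; 1× N (H2) → no; 1× S (H1) → no; 1× C (H1) → match; 10× c (aromatic, H1) → match.
Summing the matching environments: 1 + 10 = 11 matching atoms.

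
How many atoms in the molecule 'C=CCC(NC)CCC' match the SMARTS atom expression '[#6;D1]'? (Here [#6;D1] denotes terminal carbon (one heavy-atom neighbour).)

The query [#6;D1] means: carbon bonded to exactly one heavy atom.
Check the 9 heavy atoms by environment: 4× C (D2) → no; 1× C (D3) → no; 3× C (D1) → match; 1× N (D2) → no.
That gives 3 matching atoms.

3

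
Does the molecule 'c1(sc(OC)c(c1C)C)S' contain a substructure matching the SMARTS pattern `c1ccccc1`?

No

The pattern c1ccccc1 describes six aromatic carbons in a ring — a benzene ring.
The closest candidate here is a methyl group (-CH3), but no six-membered all-carbon aromatic ring is present. No other fragment satisfies the full query, so there is no match.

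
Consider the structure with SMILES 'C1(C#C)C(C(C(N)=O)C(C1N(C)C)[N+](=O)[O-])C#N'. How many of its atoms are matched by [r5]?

Check the 18 heavy atoms by environment: 5× C (in 5-ring) → match; 6× C (acyclic) → no; 2× O (acyclic) → no; 3× N (acyclic) → no; 1× N (charge +1, acyclic) → no; 1× O (charge -1, acyclic) → no.
That gives 5 matching atoms.

5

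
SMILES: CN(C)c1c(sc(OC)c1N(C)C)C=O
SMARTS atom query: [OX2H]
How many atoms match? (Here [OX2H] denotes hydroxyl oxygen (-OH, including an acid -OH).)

Check the 15 heavy atoms by environment: 1× s (aromatic, H0, X2) → no; 4× c (aromatic, H0, X3) → no; 1× O (H0, X2) → no; 5× C (H3, X4) → no; 2× N (H0, X3) → no; 1× C (H1, X3) → no; 1× O (H0, X1) → no.
No environment satisfies the query, so 0 matching atoms.

0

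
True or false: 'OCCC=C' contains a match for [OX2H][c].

False

The pattern [OX2H][c] describes a hydroxyl oxygen attached to an aromatic carbon — a phenol.
The closest candidate here is a hydroxyl group (-OH), but the -OH is on an aliphatic carbon, not an aromatic c. No other fragment satisfies the full query, so there is no match.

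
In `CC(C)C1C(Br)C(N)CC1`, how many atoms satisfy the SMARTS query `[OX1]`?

0

The query [OX1] means: aliphatic oxygen with one total connection — typically a carbonyl =O or an oxide.
Check the 10 heavy atoms by environment: 8× C (X4) → no; 1× Br (X1) → no; 1× N (X3) → no.
No environment satisfies the query, so 0 matching atoms.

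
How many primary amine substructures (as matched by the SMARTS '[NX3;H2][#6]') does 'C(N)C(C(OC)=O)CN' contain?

2

[NX3;H2][#6] is the SMARTS for a primary amine: a trivalent nitrogen with two H attached to carbon.
The molecule carries 2 separate instances of a primary amino group (-NH2) meeting every constraint; each maps to a distinct set of atoms, giving 2 matches.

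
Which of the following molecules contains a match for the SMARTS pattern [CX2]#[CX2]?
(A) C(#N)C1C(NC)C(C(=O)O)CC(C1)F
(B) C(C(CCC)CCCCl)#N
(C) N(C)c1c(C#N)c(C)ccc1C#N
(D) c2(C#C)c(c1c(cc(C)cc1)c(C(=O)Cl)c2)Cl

D

[CX2]#[CX2] describes a carbon-carbon triple bond (an alkyne).
(A) has a nitrile (-C#N) but the triple bond is C#N, not C#C.
(B) has a nitrile (-C#N) but the triple bond is C#N, not C#C.
(C) has a nitrile (-C#N) but the triple bond is C#N, not C#C.
(D) contains an ethynyl group (-C#CH), which satisfies every atom and bond constraint.
So the answer is (D).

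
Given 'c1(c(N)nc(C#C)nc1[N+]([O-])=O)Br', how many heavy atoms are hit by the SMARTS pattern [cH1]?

0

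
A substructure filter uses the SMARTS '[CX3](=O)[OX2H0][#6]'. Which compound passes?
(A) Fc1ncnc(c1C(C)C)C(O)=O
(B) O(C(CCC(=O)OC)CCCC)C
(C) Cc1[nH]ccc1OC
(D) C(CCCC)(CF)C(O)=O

[CX3](=O)[OX2H0][#6] describes a carbonyl carbon bonded to an oxygen that is itself bonded to carbon (no H on that O) (an ester).
(A) has a carboxylic acid group (-C(=O)OH) but the singly-bonded O carries H (OX2H1, not H0).
(B) contains a methyl-ester group (-C(=O)OCH3), which satisfies every atom and bond constraint.
(C) has a methoxy ether (-OCH3) but the ether oxygen is not adjacent to a C=O carbon.
(D) has a carboxylic acid group (-C(=O)OH) but the singly-bonded O carries H (OX2H1, not H0).
So the answer is (B).

B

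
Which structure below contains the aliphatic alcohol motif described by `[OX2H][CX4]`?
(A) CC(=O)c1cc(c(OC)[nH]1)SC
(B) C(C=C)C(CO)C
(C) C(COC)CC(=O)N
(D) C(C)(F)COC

[OX2H][CX4] describes a hydroxyl oxygen bound to an sp3 (X4) carbon (an aliphatic alcohol).
(A) has a methoxy ether (-OCH3) but the oxygen has H0 (ether), not H1.
(B) contains a hydroxyl group (-OH), which satisfies every atom and bond constraint.
(C) has a methoxy ether (-OCH3) but the oxygen has H0 (ether), not H1.
(D) has a methoxy ether (-OCH3) but the oxygen has H0 (ether), not H1.
So the answer is (B).

B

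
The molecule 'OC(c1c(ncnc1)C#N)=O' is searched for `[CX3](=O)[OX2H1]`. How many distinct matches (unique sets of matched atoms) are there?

[CX3](=O)[OX2H1] is the SMARTS for a carboxylic acid: an sp2 carbon double-bonded to O and single-bonded to an -OH oxygen.
Exactly one fragment in the molecule meets all constraints, giving 1 match.

1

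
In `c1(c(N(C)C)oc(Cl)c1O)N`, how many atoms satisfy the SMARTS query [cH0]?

4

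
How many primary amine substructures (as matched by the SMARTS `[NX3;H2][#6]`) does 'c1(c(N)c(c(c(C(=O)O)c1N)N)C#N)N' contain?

[NX3;H2][#6] is the SMARTS for a primary amine: a trivalent nitrogen with two H attached to carbon.
The molecule carries 4 separate instances of a primary amino group (-NH2) meeting every constraint; each maps to a distinct set of atoms, giving 4 matches.

4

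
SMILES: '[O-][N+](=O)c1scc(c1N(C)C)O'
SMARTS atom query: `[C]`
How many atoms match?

The query [C] means: uppercase C matches aliphatic (non-aromatic) carbon only.
Check the 12 heavy atoms by environment: 1× s (aromatic) → no; 4× c (aromatic) → no; 1× N → no; 2× C → match; 2× O → no; 1× N (charge +1) → no; 1× O (charge -1) → no.
That gives 2 matching atoms.

2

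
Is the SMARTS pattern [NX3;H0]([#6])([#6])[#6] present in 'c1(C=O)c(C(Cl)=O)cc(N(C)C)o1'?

Yes

The pattern [NX3;H0]([#6])([#6])[#6] describes a trivalent nitrogen with no H, bonded to three carbons — a tertiary amine.
The molecule carries a dimethylamino group (-N(CH3)2), whose atoms satisfy every constraint of the query, so the pattern matches.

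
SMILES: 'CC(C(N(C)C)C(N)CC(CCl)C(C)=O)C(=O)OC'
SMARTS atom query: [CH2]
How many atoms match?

2

The query [CH2] means: aliphatic carbon with exactly two hydrogens.
Check the 19 heavy atoms by environment: 5× C (H3) → no; 4× C (H1) → no; 2× C (H2) → match; 1× Cl (H0) → no; 2× C (H0) → no; 3× O (H0) → no; 1× N (H2) → no; 1× N (H0) → no.
That gives 2 matching atoms.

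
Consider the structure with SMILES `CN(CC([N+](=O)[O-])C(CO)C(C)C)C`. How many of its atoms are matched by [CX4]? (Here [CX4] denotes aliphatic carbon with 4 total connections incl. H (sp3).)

The query [CX4] means: C with X4: aliphatic carbon with exactly 4 total connections (bonds + H).
Check the 14 heavy atoms by environment: 9× C (X4) → match; 1× N (X3) → no; 1× O (X2) → no; 1× N (charge +1, X3) → no; 1× O (charge -1, X1) → no; 1× O (X1) → no.
That gives 9 matching atoms.

9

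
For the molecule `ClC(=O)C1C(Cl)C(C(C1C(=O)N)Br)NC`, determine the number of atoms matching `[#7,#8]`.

4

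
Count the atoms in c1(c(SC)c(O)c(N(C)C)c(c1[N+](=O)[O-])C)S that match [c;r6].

The query [c;r6] means: aromatic carbon that belongs to a six-membered ring.
Check the 17 heavy atoms by environment: 6× c (aromatic, in 6-ring) → match; 1× N (acyclic) → no; 4× C (acyclic) → no; 2× O (acyclic) → no; 1× N (charge +1, acyclic) → no; 1× O (charge -1, acyclic) → no; 2× S (acyclic) → no.
That gives 6 matching atoms.

6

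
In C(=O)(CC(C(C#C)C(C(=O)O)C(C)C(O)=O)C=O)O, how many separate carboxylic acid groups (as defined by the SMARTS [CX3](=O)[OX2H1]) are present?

[CX3](=O)[OX2H1] is the SMARTS for a carboxylic acid: an sp2 carbon double-bonded to O and single-bonded to an -OH oxygen.
The molecule carries 3 separate instances of a carboxylic acid group (-C(=O)OH) meeting every constraint; each maps to a distinct set of atoms, giving 3 matches.

3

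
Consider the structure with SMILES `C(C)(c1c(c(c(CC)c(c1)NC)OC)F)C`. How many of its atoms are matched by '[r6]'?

The query [r6] means: r6 matches atoms in a six-membered ring.
Check the 16 heavy atoms by environment: 6× c (aromatic, in 6-ring) → match; 1× N (acyclic) → no; 7× C (acyclic) → no; 1× O (acyclic) → no; 1× F (acyclic) → no.
That gives 6 matching atoms.

6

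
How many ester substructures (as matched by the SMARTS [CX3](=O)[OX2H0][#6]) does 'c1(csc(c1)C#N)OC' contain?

0

[CX3](=O)[OX2H0][#6] is the SMARTS for an ester: a carbonyl carbon bonded to an oxygen that is itself bonded to carbon (no H on that O).
The molecule has a methoxy ether (-OCH3), but the ether oxygen is not adjacent to a C=O carbon; nothing else fits, so there are 0 matches.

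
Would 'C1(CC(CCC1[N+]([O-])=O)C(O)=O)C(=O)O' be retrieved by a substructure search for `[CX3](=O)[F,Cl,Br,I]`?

The pattern [CX3](=O)[F,Cl,Br,I] describes a carbonyl carbon bonded to a halogen — an acyl halide.
The closest candidate here is a carboxylic acid group (-C(=O)OH), but the carbonyl is bonded to -OH, not to a halogen. No other fragment satisfies the full query, so there is no match.

No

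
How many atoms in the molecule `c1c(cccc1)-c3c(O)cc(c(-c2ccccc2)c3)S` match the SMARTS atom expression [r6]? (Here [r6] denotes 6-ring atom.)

18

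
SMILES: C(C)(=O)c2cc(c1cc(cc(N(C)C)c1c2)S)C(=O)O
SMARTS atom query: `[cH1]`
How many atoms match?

Check the 20 heavy atoms by environment: 6× c (aromatic, H0) → no; 4× c (aromatic, H1) → match; 2× C (H0) → no; 2× O (H0) → no; 1× O (H1) → no; 1× N (H0) → no; 3× C (H3) → no; 1× S (H1) → no.
That gives 4 matching atoms.

4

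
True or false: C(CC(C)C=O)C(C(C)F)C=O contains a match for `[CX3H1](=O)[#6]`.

True

The pattern [CX3H1](=O)[#6] describes an sp2 carbon with one H, double-bonded to O and single-bonded to carbon — an aldehyde.
The molecule carries an aldehyde (-CHO), whose atoms satisfy every constraint of the query, so the pattern matches.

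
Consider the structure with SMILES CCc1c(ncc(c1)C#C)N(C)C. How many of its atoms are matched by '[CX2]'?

2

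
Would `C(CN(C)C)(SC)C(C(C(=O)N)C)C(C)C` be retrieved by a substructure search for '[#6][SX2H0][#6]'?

The pattern [#6][SX2H0][#6] describes an aliphatic sulfur bridging two carbons with no H on the sulfur — a thioether.
The molecule carries a methylthio ether (-SCH3), whose atoms satisfy every constraint of the query, so the pattern matches.

Yes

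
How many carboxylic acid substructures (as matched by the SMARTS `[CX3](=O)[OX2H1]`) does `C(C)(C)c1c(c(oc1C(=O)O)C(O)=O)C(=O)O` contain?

[CX3](=O)[OX2H1] is the SMARTS for a carboxylic acid: an sp2 carbon double-bonded to O and single-bonded to an -OH oxygen.
The molecule carries 3 separate instances of a carboxylic acid group (-C(=O)OH) meeting every constraint; each maps to a distinct set of atoms, giving 3 matches.

3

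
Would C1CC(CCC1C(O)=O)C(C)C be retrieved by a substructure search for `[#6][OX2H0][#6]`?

The pattern [#6][OX2H0][#6] describes an aliphatic oxygen bridging two carbons with no H on the oxygen — an ether.
The closest candidate here is a carboxylic acid group (-C(=O)OH), but the -OH oxygen has H1; the =O is OX1, not OX2. No other fragment satisfies the full query, so there is no match.

No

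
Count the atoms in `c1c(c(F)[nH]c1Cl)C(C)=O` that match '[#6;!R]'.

2

The query [#6;!R] means: carbon not in any ring.
Check the 10 heavy atoms by environment: 1× n (aromatic, in 5-ring) → no; 4× c (aromatic, in 5-ring) → no; 1× Cl (acyclic) → no; 2× C (acyclic) → match; 1× O (acyclic) → no; 1× F (acyclic) → no.
That gives 2 matching atoms.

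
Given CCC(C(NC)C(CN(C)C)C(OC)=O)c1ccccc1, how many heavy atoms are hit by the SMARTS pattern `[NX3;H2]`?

The query [NX3;H2] means: aliphatic N with 3 total connections, two of them H — an -NH2 nitrogen (amine or amide).
Check the 21 heavy atoms by environment: 5× C (H3, X4) → no; 2× C (H2, X4) → no; 3× C (H1, X4) → no; 1× c (aromatic, H0, X3) → no; 5× c (aromatic, H1, X3) → no; 1× N (H0, X3) → no; 1× N (H1, X3) → no; 1× C (H0, X3) → no; 1× O (H0, X1) → no; 1× O (H0, X2) → no.
No environment satisfies the query, so 0 matching atoms.

0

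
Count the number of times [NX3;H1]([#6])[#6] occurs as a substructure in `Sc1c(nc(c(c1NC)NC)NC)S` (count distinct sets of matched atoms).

[NX3;H1]([#6])[#6] is the SMARTS for a secondary amine: a trivalent nitrogen with one H, bonded to two carbons.
The molecule carries 3 separate instances of an N-methylamino group (-NHCH3) meeting every constraint; each maps to a distinct set of atoms, giving 3 matches.

3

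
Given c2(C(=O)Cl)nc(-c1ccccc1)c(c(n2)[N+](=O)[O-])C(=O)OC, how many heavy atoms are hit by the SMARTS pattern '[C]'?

Check the 22 heavy atoms by environment: 2× n (aromatic) → no; 10× c (aromatic) → no; 3× C → match; 4× O → no; 1× Cl → no; 1× N (charge +1) → no; 1× O (charge -1) → no.
That gives 3 matching atoms.

3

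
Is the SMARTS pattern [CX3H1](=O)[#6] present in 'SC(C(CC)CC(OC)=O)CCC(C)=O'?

No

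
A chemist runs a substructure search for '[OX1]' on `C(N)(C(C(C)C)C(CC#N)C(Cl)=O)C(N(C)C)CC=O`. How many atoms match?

Check the 20 heavy atoms by environment: 11× C (X4) → no; 2× N (X3) → no; 2× C (X3) → no; 2× O (X1) → match; 1× Cl (X1) → no; 1× C (X2) → no; 1× N (X1) → no.
That gives 2 matching atoms.

2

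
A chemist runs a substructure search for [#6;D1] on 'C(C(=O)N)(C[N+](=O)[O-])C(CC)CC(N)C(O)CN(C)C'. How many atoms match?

The query [#6;D1] means: carbon bonded to exactly one heavy atom.
Check the 20 heavy atoms by environment: 4× C (D2) → no; 5× C (D3) → no; 3× O (D1) → no; 2× N (D1) → no; 3× C (D1) → match; 1× N (D3) → no; 1× N (charge +1, D3) → no; 1× O (charge -1, D1) → no.
That gives 3 matching atoms.

3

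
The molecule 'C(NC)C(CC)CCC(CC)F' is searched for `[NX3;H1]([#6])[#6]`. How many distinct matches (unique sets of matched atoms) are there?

1

[NX3;H1]([#6])[#6] is the SMARTS for a secondary amine: a trivalent nitrogen with one H, bonded to two carbons.
Exactly one fragment in the molecule meets all constraints, giving 1 match.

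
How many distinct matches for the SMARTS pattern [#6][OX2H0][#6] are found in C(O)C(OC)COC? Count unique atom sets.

[#6][OX2H0][#6] is the SMARTS for an ether: an aliphatic oxygen bridging two carbons with no H on the oxygen.
The molecule carries 2 separate instances of a methoxy ether (-OCH3) meeting every constraint; each maps to a distinct set of atoms, giving 2 matches.

2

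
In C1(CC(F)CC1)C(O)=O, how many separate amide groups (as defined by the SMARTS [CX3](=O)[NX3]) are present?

0

[CX3](=O)[NX3] is the SMARTS for an amide: a carbonyl carbon bonded to a trivalent nitrogen.
The molecule has a carboxylic acid group (-C(=O)OH), but the carbonyl is bonded to O, not to an NX3 nitrogen; nothing else fits, so there are 0 matches.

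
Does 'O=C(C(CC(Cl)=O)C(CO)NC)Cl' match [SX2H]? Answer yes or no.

No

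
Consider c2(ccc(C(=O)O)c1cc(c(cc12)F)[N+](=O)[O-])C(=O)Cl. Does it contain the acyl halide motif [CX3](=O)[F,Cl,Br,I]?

Yes

The pattern [CX3](=O)[F,Cl,Br,I] describes a carbonyl carbon bonded to a halogen — an acyl halide.
The molecule carries an acyl chloride (-C(=O)Cl), whose atoms satisfy every constraint of the query, so the pattern matches.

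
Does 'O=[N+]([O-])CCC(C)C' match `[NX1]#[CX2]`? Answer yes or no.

No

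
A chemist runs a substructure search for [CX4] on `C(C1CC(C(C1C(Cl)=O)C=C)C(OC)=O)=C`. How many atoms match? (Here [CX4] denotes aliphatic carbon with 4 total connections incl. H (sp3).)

6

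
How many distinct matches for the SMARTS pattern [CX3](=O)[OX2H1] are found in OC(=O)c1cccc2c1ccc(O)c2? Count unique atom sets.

1

[CX3](=O)[OX2H1] is the SMARTS for a carboxylic acid: an sp2 carbon double-bonded to O and single-bonded to an -OH oxygen.
Exactly one fragment in the molecule meets all constraints, giving 1 match.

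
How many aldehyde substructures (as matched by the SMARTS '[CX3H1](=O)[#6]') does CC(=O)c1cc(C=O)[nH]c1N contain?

[CX3H1](=O)[#6] is the SMARTS for an aldehyde: an sp2 carbon with one H, double-bonded to O and single-bonded to carbon.
Exactly one fragment in the molecule meets all constraints, giving 1 match.

1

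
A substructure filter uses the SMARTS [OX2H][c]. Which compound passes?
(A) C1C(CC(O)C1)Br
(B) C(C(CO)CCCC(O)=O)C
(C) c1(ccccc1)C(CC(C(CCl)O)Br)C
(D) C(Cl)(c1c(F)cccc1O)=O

D

[OX2H][c] describes a hydroxyl oxygen attached to an aromatic carbon (a phenol).
(A) has a hydroxyl group (-OH) but the -OH is on an aliphatic carbon, not an aromatic c.
(B) has a hydroxyl group (-OH) but the -OH is on an aliphatic carbon, not an aromatic c.
(C) has a hydroxyl group (-OH) but the -OH is on an aliphatic carbon, not an aromatic c.
(D) contains a hydroxyl group (-OH), which satisfies every atom and bond constraint.
So the answer is (D).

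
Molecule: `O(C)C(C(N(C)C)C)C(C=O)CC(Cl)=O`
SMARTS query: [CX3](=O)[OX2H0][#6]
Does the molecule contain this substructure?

No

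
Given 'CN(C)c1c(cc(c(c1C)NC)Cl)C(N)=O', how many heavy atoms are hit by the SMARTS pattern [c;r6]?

The query [c;r6] means: aromatic carbon that belongs to a six-membered ring.
Check the 16 heavy atoms by environment: 6× c (aromatic, in 6-ring) → match; 5× C (acyclic) → no; 1× O (acyclic) → no; 3× N (acyclic) → no; 1× Cl (acyclic) → no.
That gives 6 matching atoms.

6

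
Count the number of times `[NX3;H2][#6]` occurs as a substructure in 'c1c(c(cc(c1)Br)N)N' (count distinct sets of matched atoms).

[NX3;H2][#6] is the SMARTS for a primary amine: a trivalent nitrogen with two H attached to carbon.
The molecule carries 2 separate instances of a primary amino group (-NH2) meeting every constraint; each maps to a distinct set of atoms, giving 2 matches.

2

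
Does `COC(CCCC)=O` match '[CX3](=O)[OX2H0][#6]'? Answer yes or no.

The pattern [CX3](=O)[OX2H0][#6] describes a carbonyl carbon bonded to an oxygen that is itself bonded to carbon (no H on that O) — an ester.
The molecule carries a methyl-ester group (-C(=O)OCH3), whose atoms satisfy every constraint of the query, so the pattern matches.

Yes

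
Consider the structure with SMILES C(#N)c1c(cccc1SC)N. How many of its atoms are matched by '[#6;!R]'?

The query [#6;!R] means: carbon not in any ring.
Check the 11 heavy atoms by environment: 6× c (aromatic, in 6-ring) → no; 2× C (acyclic) → match; 2× N (acyclic) → no; 1× S (acyclic) → no.
That gives 2 matching atoms.

2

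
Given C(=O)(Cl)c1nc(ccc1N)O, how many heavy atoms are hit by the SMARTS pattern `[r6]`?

6

Check the 11 heavy atoms by environment: 1× n (aromatic, in 6-ring) → match; 5× c (aromatic, in 6-ring) → match; 1× N (acyclic) → no; 2× O (acyclic) → no; 1× C (acyclic) → no; 1× Cl (acyclic) → no.
Summing the matching environments: 1 + 5 = 6 matching atoms.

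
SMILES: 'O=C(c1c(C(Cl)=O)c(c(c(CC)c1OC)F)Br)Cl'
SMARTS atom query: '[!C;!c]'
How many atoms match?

Check the 18 heavy atoms by environment: 6× c (aromatic) → no; 1× F → match; 1× Br → match; 3× O → match; 5× C → no; 2× Cl → match.
Summing the matching environments: 1 + 1 + 3 + 2 = 7 matching atoms.

7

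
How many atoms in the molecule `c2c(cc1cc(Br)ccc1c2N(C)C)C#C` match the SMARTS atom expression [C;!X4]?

2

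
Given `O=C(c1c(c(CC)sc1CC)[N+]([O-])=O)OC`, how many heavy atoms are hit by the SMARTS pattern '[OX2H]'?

0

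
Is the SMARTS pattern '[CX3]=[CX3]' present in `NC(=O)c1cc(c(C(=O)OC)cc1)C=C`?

Yes

The pattern [CX3]=[CX3] describes a non-aromatic C=C double bond between two sp2 carbons — an alkene.
The molecule carries a vinyl group (-CH=CH2), whose atoms satisfy every constraint of the query, so the pattern matches.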